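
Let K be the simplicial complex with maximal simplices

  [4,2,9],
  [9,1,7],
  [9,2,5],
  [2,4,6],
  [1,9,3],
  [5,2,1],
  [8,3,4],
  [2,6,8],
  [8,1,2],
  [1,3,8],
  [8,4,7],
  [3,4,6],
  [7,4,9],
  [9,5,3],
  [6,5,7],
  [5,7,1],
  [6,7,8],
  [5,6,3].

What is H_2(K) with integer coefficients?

Order the vertices as 1 < 2 < 3 < 4 < 5 < 6 < 7 < 8 < 9. Listing each simplex with vertices in this order, K has dimension 2 with simplices:

  0-simplices (9): [1], [2], [3], [4], [5], [6], [7], [8], [9]
  1-simplices (27): (27 of them)
  2-simplices (18): [1,2,5], [1,2,8], [1,3,8], [1,3,9], [1,5,7], [1,7,9], [2,4,6], [2,4,9], [2,5,9], [2,6,8], [3,4,6], [3,4,8], [3,5,6], [3,5,9], [4,7,8], [4,7,9], [5,6,7], [6,7,8]

giving chain groups C_0 ≅ Z^9, C_1 ≅ Z^27, C_2 ≅ Z^18.

∂_1: C_1 → C_0 maps an edge to its endpoints' difference, ∂[p,q] = q − p. For instance
  ∂[5,9] = [9] − [5].
This gives a 9×27 integer matrix of rank 8; reducing to Smith normal form yields diagonal entries (1,1,1,1,1,1,1,1).

The boundary map ∂_2: C_2 → C_1 acts by ∂[p,q,r] = [q,r] − [p,r] + [p,q]. For instance
  ∂[1,3,9] = [3,9] − [1,9] + [1,3],
  ∂[1,5,7] = [5,7] − [1,7] + [1,5].
This gives a 27×18 integer matrix of rank 18; reducing to Smith normal form yields diagonal entries (1,1,1,1,1,1,1,1,1,1,1,1,1,1,1,1,1,2).

Now H_k = ker ∂_k / im ∂_{k+1}, so:

  H_2: rank ker ∂_2 − rank ∂_3 = (18 − 18) − 0 = 0, and there is no ∂_3, so H_2 = 0.

H_2 = 0.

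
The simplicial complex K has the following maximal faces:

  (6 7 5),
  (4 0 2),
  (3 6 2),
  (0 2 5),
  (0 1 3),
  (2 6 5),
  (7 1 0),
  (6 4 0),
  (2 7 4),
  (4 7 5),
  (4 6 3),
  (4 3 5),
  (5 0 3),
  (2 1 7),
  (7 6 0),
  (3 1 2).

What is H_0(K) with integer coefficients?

H_0 ≅ Z.

Order the vertices as 0 < 1 < 2 < 3 < 4 < 5 < 6 < 7. Listing each simplex with vertices in this order, K has dimension 2 with simplices:

  0-simplices (8): [0], [1], [2], [3], [4], [5], [6], [7]
  1-simplices (24): (24 of them)
  2-simplices (16): [0,1,3], [0,1,7], [0,2,4], [0,2,5], [0,3,5], [0,4,6], [0,6,7], [1,2,3], [1,2,7], [2,3,6], [2,4,7], [2,5,6], [3,4,5], [3,4,6], [4,5,7], [5,6,7]

Hence C_0 ≅ Z^8, C_1 ≅ Z^24, C_2 ≅ Z^16.

∂_1: C_1 → C_0 maps an edge to its endpoints' difference, ∂[p,q] = q − p. For instance
  ∂[3,5] = [5] − [3].
This gives a 8×24 integer matrix of rank 7; reducing to Smith normal form yields diagonal entries (1,1,1,1,1,1,1).

Boundary ∂_2: C_2 → C_1 maps a triangle to the signed sum of its edges. For instance
  ∂[0,1,3] = [1,3] − [0,3] + [0,1],
  ∂[0,2,5] = [2,5] − [0,5] + [0,2].
The 24×16 boundary matrix has rank 15 and Smith normal form diag(1,1,1,1,1,1,1,1,1,1,1,1,1,1,1).

Reading off H_k = ker ∂_k / im ∂_{k+1}:

  H_0: rank C_0 − rank ∂_1 = 8 − 7 = 1, and the invariant factors of ∂_1 are all 1, so H_0 ≅ Z.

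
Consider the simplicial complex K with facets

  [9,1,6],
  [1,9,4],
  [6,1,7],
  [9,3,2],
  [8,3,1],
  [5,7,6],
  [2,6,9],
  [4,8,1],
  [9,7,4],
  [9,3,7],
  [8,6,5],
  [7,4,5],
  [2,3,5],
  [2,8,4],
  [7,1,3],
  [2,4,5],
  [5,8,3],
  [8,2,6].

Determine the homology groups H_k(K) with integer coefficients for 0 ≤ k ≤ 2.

K has 9 vertices, 27 edges, 18 triangles.
rank ∂_0 = 0, rank ∂_1 = 8 ⇒ b_0 = 9 − 0 − 8 = 1; all invariant factors of ∂_1 are 1 so no torsion. So H_0 ≅ Z.
rank ∂_1 = 8, rank ∂_2 = 18 ⇒ b_1 = 27 − 8 − 18 = 1; ∂_2 has invariant factor(s) [2] giving torsion. So H_1 ≅ Z ⊕ Z/2.
rank ∂_2 = 18, rank ∂_3 = 0 ⇒ b_2 = 18 − 18 − 0 = 0. So H_2 ≅ 0.

H_0 = Z,  H_1 = Z ⊕ Z/2,  H_2 = 0.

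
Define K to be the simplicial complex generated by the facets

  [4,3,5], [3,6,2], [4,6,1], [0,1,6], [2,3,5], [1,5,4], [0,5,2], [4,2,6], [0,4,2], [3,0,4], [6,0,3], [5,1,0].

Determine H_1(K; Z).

Fix the vertex order 0 < 1 < 2 < 3 < 4 < 5 < 6 and write every simplex with vertices in increasing order. Then dim K = 2 and the simplices of K are:

  0-simplices (7): [0], [1], [2], [3], [4], [5], [6]
  1-simplices (18): [0,1], [0,2], [0,3], [0,4], [0,5], [0,6], [1,4], [1,5], [1,6], [2,3], [2,4], [2,5], [2,6], [3,4], [3,5], [3,6], [4,5], [4,6]
  2-simplices (12): [0,1,5], [0,1,6], [0,2,4], [0,2,5], [0,3,4], [0,3,6], [1,4,5], [1,4,6], [2,3,5], [2,3,6], [2,4,6], [3,4,5]

so the chain groups are C_0 ≅ Z^7, C_1 ≅ Z^18, C_2 ≅ Z^12.

∂_1: C_1 → C_0 sends each edge [p,q] (with p < q) to q − p.
The resulting 7×18 matrix has rank 6, and its Smith normal form has invariant factors (1,1,1,1,1,1).

Boundary ∂_2: C_2 → C_1 maps a triangle to the signed sum of its edges. For instance
  ∂[3,4,5] = [4,5] − [3,5] + [3,4],
  ∂[0,2,4] = [2,4] − [0,4] + [0,2].
The resulting 18×12 matrix has rank 12, and its Smith normal form has invariant factors (1,1,1,1,1,1,1,1,1,1,1,2).

Reading off H_k = ker ∂_k / im ∂_{k+1}:

  H_1: rank ker ∂_1 − rank ∂_2 = (18 − 6) − 12 = 0, and ∂_2 has invariant factor 2 > 1, so H_1 = Z/2.

H_1 ≅ Z/2.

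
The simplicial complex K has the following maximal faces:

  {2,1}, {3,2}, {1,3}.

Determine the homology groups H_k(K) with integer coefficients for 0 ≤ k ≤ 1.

K has 3 vertices, 3 edges.
rank ∂_0 = 0, rank ∂_1 = 2 ⇒ b_0 = 3 − 0 − 2 = 1; all invariant factors of ∂_1 are 1 so no torsion. So H_0 = Z.
rank ∂_1 = 2, rank ∂_2 = 0 ⇒ b_1 = 3 − 2 − 0 = 1. So H_1 = Z.

H_0 = Z,  H_1 = Z.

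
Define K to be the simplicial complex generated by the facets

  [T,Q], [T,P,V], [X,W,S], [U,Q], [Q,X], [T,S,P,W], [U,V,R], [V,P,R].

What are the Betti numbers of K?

Fix the vertex order P < Q < R < S < T < U < V < W < X and write every simplex with vertices in increasing order. Then dim K = 3 and the simplices of K are:

  0-simplices (9): P, Q, R, S, T, U, V, W, X
  1-simplices (17): PR, PS, PT, PV, PW, QT, QU, QX, RU, RV, ST, SW, SX, TV, TW, UV, WX
  2-simplices (8): PRV, PST, PSW, PTV, PTW, RUV, STW, SWX
  3-simplices (1): PSTW

so the chain groups are C_0 ≅ Z^9, C_1 ≅ Z^17, C_2 ≅ Z^8, C_3 ≅ Z^1.

∂_1: C_1 → C_0 maps an edge to its endpoints' difference, ∂[p,q] = q − p. For instance
  ∂WX = X − W.
The resulting 9×17 matrix has rank 8, and its Smith normal form has invariant factors (1,1,1,1,1,1,1,1).

∂_2: C_2 → C_1 sends each 2-simplex [p,q,r] to [q,r] − [p,r] + [p,q]. For instance
  ∂PTW = TW − PW + PT,
  ∂PST = ST − PT + PS.
The resulting 17×8 matrix has rank 7, and its Smith normal form has invariant factors (1,1,1,1,1,1,1).

Boundary ∂_3: C_3 → C_2 sends each 3-simplex σ to the alternating sum Σ_i (−1)^i (σ with its i-th vertex removed). For instance
  ∂PSTW = STW − PTW + PSW − PST.
The 8×1 boundary matrix has rank 1 and Smith normal form diag(1).

Reading off H_k = ker ∂_k / im ∂_{k+1}:

  H_0: rank C_0 − rank ∂_1 = 9 − 8 = 1, and the invariant factors of ∂_1 are all 1, so H_0 = Z.
  H_1: rank ker ∂_1 − rank ∂_2 = (17 − 8) − 7 = 2, and the invariant factors of ∂_2 are all 1, so H_1 = Z^2.
  H_2: rank ker ∂_2 − rank ∂_3 = (8 − 7) − 1 = 0, and the invariant factors of ∂_3 are all 1, so H_2 = 0.
  H_3: rank ker ∂_3 − rank ∂_4 = (1 − 1) − 0 = 0, and there is no ∂_4, so H_3 = 0.

Hence the Betti numbers are b_0 = 1, b_1 = 2, b_2 = 0, b_3 = 0.

b_0 = 1, b_1 = 2, b_2 = 0, b_3 = 0.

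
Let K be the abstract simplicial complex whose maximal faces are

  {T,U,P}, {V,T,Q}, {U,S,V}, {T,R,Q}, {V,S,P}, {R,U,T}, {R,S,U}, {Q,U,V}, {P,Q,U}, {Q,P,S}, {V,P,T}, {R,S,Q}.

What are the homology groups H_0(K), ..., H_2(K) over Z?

Take the total order P < Q < R < S < T < U < V on the vertex set. Then K (dimension 2) consists of the simplices:

  0-simplices (7): P, Q, R, S, T, U, V
  1-simplices (18): PQ, PS, PT, PU, PV, QR, QS, QT, QU, QV, RS, RT, RU, SU, SV, TU, TV, UV
  2-simplices (12): PQS, PQU, PSV, PTU, PTV, QRS, QRT, QTV, QUV, RSU, RTU, SUV

Hence C_0 ≅ Z^7, C_1 ≅ Z^18, C_2 ≅ Z^12.

The boundary map ∂_1: C_1 → C_0 maps an edge to its endpoints' difference, ∂[p,q] = q − p. For instance
  ∂QU = U − Q.
As a 7×18 matrix over Z this has rank 6, with invariant factors (1,1,1,1,1,1).

The boundary map ∂_2: C_2 → C_1 acts by ∂[p,q,r] = [q,r] − [p,r] + [p,q]. For instance
  ∂QRT = RT − QT + QR,
  ∂PSV = SV − PV + PS.
As a 18×12 matrix over Z this has rank 12, with invariant factors (1,1,1,1,1,1,1,1,1,1,1,2).

Now H_k = ker ∂_k / im ∂_{k+1}, so:

  H_0: rank C_0 − rank ∂_1 = 7 − 6 = 1, and the invariant factors of ∂_1 are all 1, so H_0 = Z.
  H_1: rank ker ∂_1 − rank ∂_2 = (18 − 6) − 12 = 0, and ∂_2 has invariant factor 2 > 1, so H_1 = Z/2.
  H_2: rank ker ∂_2 − rank ∂_3 = (12 − 12) − 0 = 0, and there is no ∂_3, so H_2 = 0.

H_0 ≅ Z,  H_1 ≅ Z/2,  H_2 = 0.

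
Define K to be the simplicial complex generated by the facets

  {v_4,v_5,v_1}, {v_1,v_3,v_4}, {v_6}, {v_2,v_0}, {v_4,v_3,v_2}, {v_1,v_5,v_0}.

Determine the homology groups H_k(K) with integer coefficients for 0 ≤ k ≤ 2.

H_0 ≅ Z^2,  H_1 ≅ Z,  H_2 = 0.

We work with the vertex ordering v_0 < v_1 < v_2 < v_3 < v_4 < v_5 < v_6. The simplices of K, each written with vertices in increasing order, are:

  0-simplices (7): [v_0], [v_1], [v_2], [v_3], [v_4], [v_5], [v_6]
  1-simplices (10): [v_0,v_1], [v_0,v_2], [v_0,v_5], [v_1,v_3], [v_1,v_4], [v_1,v_5], [v_2,v_3], [v_2,v_4], [v_3,v_4], [v_4,v_5]
  2-simplices (4): [v_0,v_1,v_5], [v_1,v_3,v_4], [v_1,v_4,v_5], [v_2,v_3,v_4]

so the chain groups are C_0 ≅ Z^7, C_1 ≅ Z^10, C_2 ≅ Z^4.

Boundary ∂_1: C_1 → C_0 maps an edge to its endpoints' difference, ∂[p,q] = q − p. For instance
  ∂[v_0,v_5] = [v_5] − [v_0].
This gives a 7×10 integer matrix of rank 5; reducing to Smith normal form yields diagonal entries (1,1,1,1,1).

The boundary map ∂_2: C_2 → C_1 acts by ∂[p,q,r] = [q,r] − [p,r] + [p,q]. For instance
  ∂[v_2,v_3,v_4] = [v_3,v_4] − [v_2,v_4] + [v_2,v_3],
  ∂[v_1,v_4,v_5] = [v_4,v_5] − [v_1,v_5] + [v_1,v_4].
The 10×4 boundary matrix has rank 4 and Smith normal form diag(1,1,1,1).

Now H_k = ker ∂_k / im ∂_{k+1}, so:

  H_0: rank C_0 − rank ∂_1 = 7 − 5 = 2, and the invariant factors of ∂_1 are all 1, so H_0 ≅ Z^2.
  H_1: rank ker ∂_1 − rank ∂_2 = (10 − 5) − 4 = 1, and the invariant factors of ∂_2 are all 1, so H_1 ≅ Z.
  H_2: rank ker ∂_2 − rank ∂_3 = (4 − 4) − 0 = 0, and there is no ∂_3, so H_2 ≅ 0.

As a check, the Euler characteristic is 7 − 10 + 4 = 1, which agrees with 2 − 1 + 0 = 1.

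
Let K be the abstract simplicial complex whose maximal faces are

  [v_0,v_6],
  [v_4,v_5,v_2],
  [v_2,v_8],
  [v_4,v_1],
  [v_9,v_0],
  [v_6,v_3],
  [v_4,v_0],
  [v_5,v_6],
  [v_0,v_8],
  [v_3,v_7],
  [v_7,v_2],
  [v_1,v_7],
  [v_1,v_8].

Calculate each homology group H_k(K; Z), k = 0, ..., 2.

H_0 = Z,  H_1 = Z^5,  H_2 = 0.

Take the total order v_0 < v_1 < v_2 < v_3 < v_4 < v_5 < v_6 < v_7 < v_8 < v_9 on the vertex set. Then K (dimension 2) consists of the simplices:

  0-simplices (10): [v_0], [v_1], [v_2], [v_3], [v_4], [v_5], [v_6], [v_7], [v_8], [v_9]
  1-simplices (15): (15 of them)
  2-simplices (1): [v_2,v_4,v_5]

giving chain groups C_0 ≅ Z^10, C_1 ≅ Z^15, C_2 ≅ Z^1.

The boundary map ∂_1: C_1 → C_0 sends each edge [p,q] (with p < q) to q − p. For instance
  ∂[v_5,v_6] = [v_6] − [v_5].
This gives a 10×15 integer matrix of rank 9; reducing to Smith normal form yields diagonal entries (1,1,1,1,1,1,1,1,1).

∂_2: C_2 → C_1 maps a triangle to the signed sum of its edges. For instance
  ∂[v_2,v_4,v_5] = [v_4,v_5] − [v_2,v_5] + [v_2,v_4].
This gives a 15×1 integer matrix of rank 1; reducing to Smith normal form yields diagonal entries (1).

From H_k ≅ ker(∂_k) / im(∂_{k+1}) we obtain:

  H_0: rank C_0 − rank ∂_1 = 10 − 9 = 1, and the invariant factors of ∂_1 are all 1, so H_0 = Z.
  H_1: rank ker ∂_1 − rank ∂_2 = (15 − 9) − 1 = 5, and the invariant factors of ∂_2 are all 1, so H_1 = Z^5.
  H_2: rank ker ∂_2 − rank ∂_3 = (1 − 1) − 0 = 0, and there is no ∂_3, so H_2 = 0.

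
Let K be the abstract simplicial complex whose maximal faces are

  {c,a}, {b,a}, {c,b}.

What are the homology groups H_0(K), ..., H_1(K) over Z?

K has 3 vertices, 3 edges.
rank ∂_0 = 0, rank ∂_1 = 2 ⇒ b_0 = 3 − 0 − 2 = 1; all invariant factors of ∂_1 are 1 so no torsion. So H_0 ≅ Z.
rank ∂_1 = 2, rank ∂_2 = 0 ⇒ b_1 = 3 − 2 − 0 = 1. So H_1 ≅ Z.

H_0 = Z,  H_1 = Z.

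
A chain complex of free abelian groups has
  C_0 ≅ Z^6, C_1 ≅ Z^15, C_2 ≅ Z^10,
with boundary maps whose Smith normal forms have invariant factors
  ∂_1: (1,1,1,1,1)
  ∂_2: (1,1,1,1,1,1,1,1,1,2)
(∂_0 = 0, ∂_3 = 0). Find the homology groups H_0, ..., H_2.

H_0 ≅ Z,  H_1 ≅ Z/2,  H_2 = 0.

H_0: b_0 = 6 − 0 − 5 = 1; torsion from ∂_1 factors > 1: none. So H_0 ≅ Z.
H_1: b_1 = 15 − 5 − 10 = 0; torsion from ∂_2 factors > 1: [2]. So H_1 ≅ Z/2.
H_2: b_2 = 10 − 10 − 0 = 0; torsion from ∂_3 factors > 1: none. So H_2 ≅ 0.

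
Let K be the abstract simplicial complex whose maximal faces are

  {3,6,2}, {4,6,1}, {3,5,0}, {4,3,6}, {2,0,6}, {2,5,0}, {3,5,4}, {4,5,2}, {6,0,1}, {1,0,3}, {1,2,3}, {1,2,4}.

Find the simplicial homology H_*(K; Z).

H_0 = Z,  H_1 = Z_2,  H_2 = 0.

Take the total order 0 < 1 < 2 < 3 < 4 < 5 < 6 on the vertex set. Then K (dimension 2) consists of the simplices:

  0-simplices (7): [0], [1], [2], [3], [4], [5], [6]
  1-simplices (18): [0,1], [0,2], [0,3], [0,5], [0,6], [1,2], [1,3], [1,4], [1,6], [2,3], [2,4], [2,5], [2,6], [3,4], [3,5], [3,6], [4,5], [4,6]
  2-simplices (12): [0,1,3], [0,1,6], [0,2,5], [0,2,6], [0,3,5], [1,2,3], [1,2,4], [1,4,6], [2,3,6], [2,4,5], [3,4,5], [3,4,6]

so the chain groups are C_0 ≅ Z^7, C_1 ≅ Z^18, C_2 ≅ Z^12.

Boundary ∂_1: C_1 → C_0 is given by ∂[p,q] = [q] − [p].
This gives a 7×18 integer matrix of rank 6; reducing to Smith normal form yields diagonal entries (1,1,1,1,1,1).

∂_2: C_2 → C_1 sends each 2-simplex [p,q,r] to [q,r] − [p,r] + [p,q]. For instance
  ∂[0,1,3] = [1,3] − [0,3] + [0,1],
  ∂[1,2,3] = [2,3] − [1,3] + [1,2].
As a 18×12 matrix over Z this has rank 12, with invariant factors (1,1,1,1,1,1,1,1,1,1,1,2).

Now H_k = ker ∂_k / im ∂_{k+1}, so:

  H_0: rank C_0 − rank ∂_1 = 7 − 6 = 1, and the invariant factors of ∂_1 are all 1, so H_0 ≅ Z.
  H_1: rank ker ∂_1 − rank ∂_2 = (18 − 6) − 12 = 0, and ∂_2 has invariant factor 2 > 1, so H_1 ≅ Z_2.
  H_2: rank ker ∂_2 − rank ∂_3 = (12 − 12) − 0 = 0, and there is no ∂_3, so H_2 ≅ 0.

(K is a triangulation of the real projective plane RP^2.)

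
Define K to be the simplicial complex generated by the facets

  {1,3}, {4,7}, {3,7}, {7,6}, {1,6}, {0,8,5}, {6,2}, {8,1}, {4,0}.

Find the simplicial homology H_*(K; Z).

Take the total order 0 < 1 < 2 < 3 < 4 < 5 < 6 < 7 < 8 on the vertex set. Then K (dimension 2) consists of the simplices:

  0-simplices (9): [0], [1], [2], [3], [4], [5], [6], [7], [8]
  1-simplices (11): [0,4], [0,5], [0,8], [1,3], [1,6], [1,8], [2,6], [3,7], [4,7], [5,8], [6,7]
  2-simplices (1): [0,5,8]

Hence C_0 ≅ Z^9, C_1 ≅ Z^11, C_2 ≅ Z^1.

∂_1: C_1 → C_0 is given by ∂[p,q] = [q] − [p].
The resulting 9×11 matrix has rank 8, and its Smith normal form has invariant factors (1,1,1,1,1,1,1,1).

The boundary map ∂_2: C_2 → C_1 sends each 2-simplex [p,q,r] to [q,r] − [p,r] + [p,q]. For instance
  ∂[0,5,8] = [5,8] − [0,8] + [0,5].
The resulting 11×1 matrix has rank 1, and its Smith normal form has invariant factors (1).

Now H_k = ker ∂_k / im ∂_{k+1}, so:

  H_0: rank C_0 − rank ∂_1 = 9 − 8 = 1, and the invariant factors of ∂_1 are all 1, so H_0 = Z.
  H_1: rank ker ∂_1 − rank ∂_2 = (11 − 8) − 1 = 2, and the invariant factors of ∂_2 are all 1, so H_1 = Z^2.
  H_2: rank ker ∂_2 − rank ∂_3 = (1 − 1) − 0 = 0, and there is no ∂_3, so H_2 = 0.

H_0 ≅ Z,  H_1 ≅ Z^2,  H_2 = 0.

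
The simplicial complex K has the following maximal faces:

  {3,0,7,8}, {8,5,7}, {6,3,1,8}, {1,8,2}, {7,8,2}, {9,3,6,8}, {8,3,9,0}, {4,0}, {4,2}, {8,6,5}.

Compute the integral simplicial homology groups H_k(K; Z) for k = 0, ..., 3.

Order the vertices as 0 < 1 < 2 < 3 < 4 < 5 < 6 < 7 < 8 < 9. Listing each simplex with vertices in this order, K has dimension 3 with simplices:

  0-simplices (10): [0], [1], [2], [3], [4], [5], [6], [7], [8], [9]
  1-simplices (23): [0,3], [0,4], [0,7], [0,8], [0,9], [1,2], [1,3], [1,6], [1,8], [2,4], [2,7], [2,8], [3,6], [3,7], [3,8], [3,9], [5,6], [5,7], [5,8], [6,8], [6,9], [7,8], [8,9]
  2-simplices (17): [0,3,7], [0,3,8], [0,3,9], [0,7,8], [0,8,9], [1,2,8], [1,3,6], [1,3,8], [1,6,8], [2,7,8], [3,6,8], [3,6,9], [3,7,8], [3,8,9], [5,6,8], [5,7,8], [6,8,9]
  3-simplices (4): [0,3,7,8], [0,3,8,9], [1,3,6,8], [3,6,8,9]

Hence C_0 ≅ Z^10, C_1 ≅ Z^23, C_2 ≅ Z^17, C_3 ≅ Z^4.

∂_1: C_1 → C_0 sends each edge [p,q] (with p < q) to q − p.
The 10×23 boundary matrix has rank 9 and Smith normal form diag(1,1,1,1,1,1,1,1,1).

Boundary ∂_2: C_2 → C_1 maps a triangle to the signed sum of its edges. For instance
  ∂[3,6,9] = [6,9] − [3,9] + [3,6],
  ∂[5,7,8] = [7,8] − [5,8] + [5,7].
The 23×17 boundary matrix has rank 13 and Smith normal form diag(1,1,1,1,1,1,1,1,1,1,1,1,1).

Boundary ∂_3: C_3 → C_2 sends each 3-simplex σ to the alternating sum Σ_i (−1)^i (σ with its i-th vertex removed). For instance
  ∂[0,3,7,8] = [3,7,8] − [0,7,8] + [0,3,8] − [0,3,7],
  ∂[0,3,8,9] = [3,8,9] − [0,8,9] + [0,3,9] − [0,3,8].
As a 17×4 matrix over Z this has rank 4, with invariant factors (1,1,1,1).

Reading off H_k = ker ∂_k / im ∂_{k+1}:

  H_0: rank C_0 − rank ∂_1 = 10 − 9 = 1, and the invariant factors of ∂_1 are all 1, so H_0 ≅ Z.
  H_1: rank ker ∂_1 − rank ∂_2 = (23 − 9) − 13 = 1, and the invariant factors of ∂_2 are all 1, so H_1 ≅ Z.
  H_2: rank ker ∂_2 − rank ∂_3 = (17 − 13) − 4 = 0, and the invariant factors of ∂_3 are all 1, so H_2 ≅ 0.
  H_3: rank ker ∂_3 − rank ∂_4 = (4 − 4) − 0 = 0, and there is no ∂_4, so H_3 ≅ 0.

As a check, the Euler characteristic is 10 − 23 + 17 − 4 = 0, which agrees with 1 − 1 + 0 − 0 = 0.

H_0 = Z,  H_1 = Z,  H_2 = 0,  H_3 = 0.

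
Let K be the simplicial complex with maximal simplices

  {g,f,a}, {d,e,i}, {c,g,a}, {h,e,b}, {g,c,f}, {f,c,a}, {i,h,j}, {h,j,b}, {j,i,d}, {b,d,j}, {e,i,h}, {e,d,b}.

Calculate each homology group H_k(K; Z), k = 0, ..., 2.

H_0 = Z^2,  H_1 = 0,  H_2 = Z^2.

Fix the vertex order a < b < c < d < e < f < g < h < i < j and write every simplex with vertices in increasing order. Then dim K = 2 and the simplices of K are:

  0-simplices (10): a, b, c, d, e, f, g, h, i, j
  1-simplices (18): ac, af, ag, bd, be, bh, bj, cf, cg, de, di, dj, eh, ei, fg, hi, hj, ij
  2-simplices (12): acf, acg, afg, bde, bdj, beh, bhj, cfg, dei, dij, ehi, hij

so the chain groups are C_0 ≅ Z^10, C_1 ≅ Z^18, C_2 ≅ Z^12.

∂_1: C_1 → C_0 sends each edge [p,q] (with p < q) to q − p. For instance
  ∂fg = g − f.
The resulting 10×18 matrix has rank 8, and its Smith normal form has invariant factors (1,1,1,1,1,1,1,1).

∂_2: C_2 → C_1 maps a triangle to the signed sum of its edges. For instance
  ∂bdj = dj − bj + bd,
  ∂dei = ei − di + de.
As a 18×12 matrix over Z this has rank 10, with invariant factors (1,1,1,1,1,1,1,1,1,1).

Reading off H_k = ker ∂_k / im ∂_{k+1}:

  H_0: rank C_0 − rank ∂_1 = 10 − 8 = 2, and the invariant factors of ∂_1 are all 1, so H_0 ≅ Z^2.
  H_1: rank ker ∂_1 − rank ∂_2 = (18 − 8) − 10 = 0, and the invariant factors of ∂_2 are all 1, so H_1 ≅ 0.
  H_2: rank ker ∂_2 − rank ∂_3 = (12 − 10) − 0 = 2, and there is no ∂_3, so H_2 ≅ Z^2.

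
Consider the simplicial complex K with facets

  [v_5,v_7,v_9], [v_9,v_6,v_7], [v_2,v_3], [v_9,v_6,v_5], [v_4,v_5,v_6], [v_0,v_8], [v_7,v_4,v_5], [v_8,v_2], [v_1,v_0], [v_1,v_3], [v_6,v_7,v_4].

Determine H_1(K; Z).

Fix the vertex order v_0 < v_1 < v_2 < v_3 < v_4 < v_5 < v_6 < v_7 < v_8 < v_9 and write every simplex with vertices in increasing order. Then dim K = 2 and the simplices of K are:

  0-simplices (10): [v_0], [v_1], [v_2], [v_3], [v_4], [v_5], [v_6], [v_7], [v_8], [v_9]
  1-simplices (14): [v_0,v_1], [v_0,v_8], [v_1,v_3], [v_2,v_3], [v_2,v_8], [v_4,v_5], [v_4,v_6], [v_4,v_7], [v_5,v_6], [v_5,v_7], [v_5,v_9], [v_6,v_7], [v_6,v_9], [v_7,v_9]
  2-simplices (6): [v_4,v_5,v_6], [v_4,v_5,v_7], [v_4,v_6,v_7], [v_5,v_6,v_9], [v_5,v_7,v_9], [v_6,v_7,v_9]

giving chain groups C_0 ≅ Z^10, C_1 ≅ Z^14, C_2 ≅ Z^6.

The boundary map ∂_1: C_1 → C_0 sends each edge [p,q] (with p < q) to q − p.
As a 10×14 matrix over Z this has rank 8, with invariant factors (1,1,1,1,1,1,1,1).

The boundary map ∂_2: C_2 → C_1 acts by ∂[p,q,r] = [q,r] − [p,r] + [p,q]. For instance
  ∂[v_4,v_6,v_7] = [v_6,v_7] − [v_4,v_7] + [v_4,v_6],
  ∂[v_4,v_5,v_7] = [v_5,v_7] − [v_4,v_7] + [v_4,v_5].
This gives a 14×6 integer matrix of rank 5; reducing to Smith normal form yields diagonal entries (1,1,1,1,1).

Reading off H_k = ker ∂_k / im ∂_{k+1}:

  H_1: rank ker ∂_1 − rank ∂_2 = (14 − 8) − 5 = 1, and the invariant factors of ∂_2 are all 1, so H_1 = Z.

H_1 = Z.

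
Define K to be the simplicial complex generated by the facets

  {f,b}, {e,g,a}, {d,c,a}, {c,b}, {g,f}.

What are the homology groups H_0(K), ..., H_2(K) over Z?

Fix the vertex order a < b < c < d < e < f < g and write every simplex with vertices in increasing order. Then dim K = 2 and the simplices of K are:

  0-simplices (7): a, b, c, d, e, f, g
  1-simplices (9): ac, ad, ae, ag, bc, bf, cd, eg, fg
  2-simplices (2): acd, aeg

giving chain groups C_0 ≅ Z^7, C_1 ≅ Z^9, C_2 ≅ Z^2.

The boundary map ∂_1: C_1 → C_0 is given by ∂[p,q] = [q] − [p]. For instance
  ∂fg = g − f.
As a 7×9 matrix over Z this has rank 6, with invariant factors (1,1,1,1,1,1).

Boundary ∂_2: C_2 → C_1 maps a triangle to the signed sum of its edges. For instance
  ∂acd = cd − ad + ac,
  ∂aeg = eg − ag + ae.
The 9×2 boundary matrix has rank 2 and Smith normal form diag(1,1).

Reading off H_k = ker ∂_k / im ∂_{k+1}:

  H_0: rank C_0 − rank ∂_1 = 7 − 6 = 1, and the invariant factors of ∂_1 are all 1, so H_0 ≅ Z.
  H_1: rank ker ∂_1 − rank ∂_2 = (9 − 6) − 2 = 1, and the invariant factors of ∂_2 are all 1, so H_1 ≅ Z.
  H_2: rank ker ∂_2 − rank ∂_3 = (2 − 2) − 0 = 0, and there is no ∂_3, so H_2 ≅ 0.

H_0 = Z,  H_1 = Z,  H_2 = 0.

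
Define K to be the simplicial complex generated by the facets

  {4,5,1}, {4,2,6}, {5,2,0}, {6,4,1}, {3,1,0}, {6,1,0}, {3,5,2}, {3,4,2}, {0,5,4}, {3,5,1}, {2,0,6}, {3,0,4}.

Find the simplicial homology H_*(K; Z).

H_0 = Z,  H_1 = Z/2,  H_2 = 0.

Order the vertices as 0 < 1 < 2 < 3 < 4 < 5 < 6. Listing each simplex with vertices in this order, K has dimension 2 with simplices:

  0-simplices (7): [0], [1], [2], [3], [4], [5], [6]
  1-simplices (18): [0,1], [0,2], [0,3], [0,4], [0,5], [0,6], [1,3], [1,4], [1,5], [1,6], [2,3], [2,4], [2,5], [2,6], [3,4], [3,5], [4,5], [4,6]
  2-simplices (12): [0,1,3], [0,1,6], [0,2,5], [0,2,6], [0,3,4], [0,4,5], [1,3,5], [1,4,5], [1,4,6], [2,3,4], [2,3,5], [2,4,6]

giving chain groups C_0 ≅ Z^7, C_1 ≅ Z^18, C_2 ≅ Z^12.

The boundary map ∂_1: C_1 → C_0 is given by ∂[p,q] = [q] − [p].
This gives a 7×18 integer matrix of rank 6; reducing to Smith normal form yields diagonal entries (1,1,1,1,1,1).

Boundary ∂_2: C_2 → C_1 maps a triangle to the signed sum of its edges. For instance
  ∂[2,4,6] = [4,6] − [2,6] + [2,4],
  ∂[0,1,6] = [1,6] − [0,6] + [0,1].
The resulting 18×12 matrix has rank 12, and its Smith normal form has invariant factors (1,1,1,1,1,1,1,1,1,1,1,2).

Computing H_k = (kernel of ∂_k) / (image of ∂_{k+1}):

  H_0: rank C_0 − rank ∂_1 = 7 − 6 = 1, and the invariant factors of ∂_1 are all 1, so H_0 = Z.
  H_1: rank ker ∂_1 − rank ∂_2 = (18 − 6) − 12 = 0, and ∂_2 has invariant factor 2 > 1, so H_1 = Z/2.
  H_2: rank ker ∂_2 − rank ∂_3 = (12 − 12) − 0 = 0, and there is no ∂_3, so H_2 = 0.

(K is a triangulation of the real projective plane RP^2.)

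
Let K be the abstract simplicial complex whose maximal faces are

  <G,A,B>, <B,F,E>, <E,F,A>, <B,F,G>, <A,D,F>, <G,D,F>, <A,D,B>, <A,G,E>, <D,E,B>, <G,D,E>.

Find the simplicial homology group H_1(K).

H_1 = Z/2Z.

Order the vertices as A < B < D < E < F < G. Listing each simplex with vertices in this order, K has dimension 2 with simplices:

  0-simplices (6): A, B, D, E, F, G
  1-simplices (15): AB, AD, AE, AF, AG, BD, BE, BF, BG, DE, DF, DG, EF, EG, FG
  2-simplices (10): ABD, ABG, ADF, AEF, AEG, BDE, BEF, BFG, DEG, DFG

giving chain groups C_0 ≅ Z^6, C_1 ≅ Z^15, C_2 ≅ Z^10.

∂_1: C_1 → C_0 is given by ∂[p,q] = [q] − [p].
The 6×15 boundary matrix has rank 5 and Smith normal form diag(1,1,1,1,1).

Boundary ∂_2: C_2 → C_1 acts by ∂[p,q,r] = [q,r] − [p,r] + [p,q]. For instance
  ∂ABD = BD − AD + AB,
  ∂AEG = EG − AG + AE.
The resulting 15×10 matrix has rank 10, and its Smith normal form has invariant factors (1,1,1,1,1,1,1,1,1,2).

Computing H_k = (kernel of ∂_k) / (image of ∂_{k+1}):

  H_1: rank ker ∂_1 − rank ∂_2 = (15 − 5) − 10 = 0, and ∂_2 has invariant factor 2 > 1, so H_1 ≅ Z/2Z.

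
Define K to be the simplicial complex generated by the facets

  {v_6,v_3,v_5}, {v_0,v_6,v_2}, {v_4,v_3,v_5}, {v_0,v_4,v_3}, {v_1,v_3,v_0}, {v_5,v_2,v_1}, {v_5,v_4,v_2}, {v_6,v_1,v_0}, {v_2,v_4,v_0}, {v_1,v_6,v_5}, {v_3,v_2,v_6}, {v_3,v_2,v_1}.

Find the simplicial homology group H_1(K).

K has 7 vertices, 18 edges, 12 triangles.
rank ∂_1 = 6, rank ∂_2 = 12 ⇒ b_1 = 18 − 6 − 12 = 0; ∂_2 has invariant factor(s) [2] giving torsion. So H_1 = Z/2.

H_1 = Z/2.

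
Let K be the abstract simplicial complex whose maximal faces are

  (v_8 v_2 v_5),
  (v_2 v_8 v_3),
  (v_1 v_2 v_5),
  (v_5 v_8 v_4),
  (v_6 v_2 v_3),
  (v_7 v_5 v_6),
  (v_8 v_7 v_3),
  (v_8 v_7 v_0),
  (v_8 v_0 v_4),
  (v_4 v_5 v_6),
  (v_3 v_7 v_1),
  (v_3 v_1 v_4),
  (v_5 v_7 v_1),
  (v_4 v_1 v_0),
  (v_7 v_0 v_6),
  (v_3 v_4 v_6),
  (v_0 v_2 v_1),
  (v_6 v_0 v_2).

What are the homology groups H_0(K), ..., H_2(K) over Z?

H_0 = Z,  H_1 = Z^2,  H_2 = Z.

K has 9 vertices, 27 edges, 18 triangles.
rank ∂_0 = 0, rank ∂_1 = 8 ⇒ b_0 = 9 − 0 − 8 = 1; all invariant factors of ∂_1 are 1 so no torsion. So H_0 ≅ Z.
rank ∂_1 = 8, rank ∂_2 = 17 ⇒ b_1 = 27 − 8 − 17 = 2; all invariant factors of ∂_2 are 1 so no torsion. So H_1 ≅ Z^2.
rank ∂_2 = 17, rank ∂_3 = 0 ⇒ b_2 = 18 − 17 − 0 = 1. So H_2 ≅ Z.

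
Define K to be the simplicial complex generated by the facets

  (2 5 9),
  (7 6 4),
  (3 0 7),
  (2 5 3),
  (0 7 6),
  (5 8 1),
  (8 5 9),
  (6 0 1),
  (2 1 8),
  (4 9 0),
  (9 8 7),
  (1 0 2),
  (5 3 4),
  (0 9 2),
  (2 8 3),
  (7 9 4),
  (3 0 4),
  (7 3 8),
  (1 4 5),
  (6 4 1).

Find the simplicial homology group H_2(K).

H_2 = 0.

Take the total order 0 < 1 < 2 < 3 < 4 < 5 < 6 < 7 < 8 < 9 on the vertex set. Then K (dimension 2) consists of the simplices:

  0-simplices (10): [0], [1], [2], [3], [4], [5], [6], [7], [8], [9]
  1-simplices (30): (30 of them)
  2-simplices (20): (20 of them)

giving chain groups C_0 ≅ Z^10, C_1 ≅ Z^30, C_2 ≅ Z^20.

Boundary ∂_1: C_1 → C_0 is given by ∂[p,q] = [q] − [p]. For instance
  ∂[4,6] = [6] − [4].
This gives a 10×30 integer matrix of rank 9; reducing to Smith normal form yields diagonal entries (1,1,1,1,1,1,1,1,1).

The boundary map ∂_2: C_2 → C_1 sends each 2-simplex [p,q,r] to [q,r] − [p,r] + [p,q]. For instance
  ∂[5,8,9] = [8,9] − [5,9] + [5,8],
  ∂[2,5,9] = [5,9] − [2,9] + [2,5].
The resulting 30×20 matrix has rank 20, and its Smith normal form has invariant factors (1,1,1,1,1,1,1,1,1,1,1,1,1,1,1,1,1,1,1,2).

Now H_k = ker ∂_k / im ∂_{k+1}, so:

  H_2: rank ker ∂_2 − rank ∂_3 = (20 − 20) − 0 = 0, and there is no ∂_3, so H_2 = 0.

(K is a triangulation of the Klein bottle.)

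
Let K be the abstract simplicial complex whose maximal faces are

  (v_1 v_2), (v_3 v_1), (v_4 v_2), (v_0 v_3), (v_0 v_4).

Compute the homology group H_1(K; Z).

Take the total order v_0 < v_1 < v_2 < v_3 < v_4 on the vertex set. Then K (dimension 1) consists of the simplices:

  0-simplices (5): [v_0], [v_1], [v_2], [v_3], [v_4]
  1-simplices (5): [v_0,v_3], [v_0,v_4], [v_1,v_2], [v_1,v_3], [v_2,v_4]

Hence C_0 ≅ Z^5, C_1 ≅ Z^5.

The boundary map ∂_1: C_1 → C_0 maps an edge to its endpoints' difference, ∂[p,q] = q − p. For instance
  ∂[v_0,v_3] = [v_3] − [v_0].
The resulting 5×5 matrix has rank 4, and its Smith normal form has invariant factors (1,1,1,1).

Now H_k = ker ∂_k / im ∂_{k+1}, so:

  H_1: rank ker ∂_1 − rank ∂_2 = (5 − 4) − 0 = 1, and there is no ∂_2, so H_1 ≅ Z.

(K is a triangulation of the circle S^1.)

H_1 = Z.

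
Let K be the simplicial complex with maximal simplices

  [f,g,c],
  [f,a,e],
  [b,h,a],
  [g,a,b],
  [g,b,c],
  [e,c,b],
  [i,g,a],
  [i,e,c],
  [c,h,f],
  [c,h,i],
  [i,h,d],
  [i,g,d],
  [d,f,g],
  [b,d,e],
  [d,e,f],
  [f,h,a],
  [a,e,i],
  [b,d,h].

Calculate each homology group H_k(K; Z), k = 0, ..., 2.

H_0 ≅ Z,  H_1 ≅ Z^2,  H_2 ≅ Z.

K has 9 vertices, 27 edges, 18 triangles.
rank ∂_0 = 0, rank ∂_1 = 8 ⇒ b_0 = 9 − 0 − 8 = 1; all invariant factors of ∂_1 are 1 so no torsion. So H_0 = Z.
rank ∂_1 = 8, rank ∂_2 = 17 ⇒ b_1 = 27 − 8 − 17 = 2; all invariant factors of ∂_2 are 1 so no torsion. So H_1 = Z^2.
rank ∂_2 = 17, rank ∂_3 = 0 ⇒ b_2 = 18 − 17 − 0 = 1. So H_2 = Z.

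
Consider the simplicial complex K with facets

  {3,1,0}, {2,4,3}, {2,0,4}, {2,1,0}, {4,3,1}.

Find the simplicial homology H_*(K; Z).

H_0 ≅ Z,  H_1 ≅ Z,  H_2 = 0.

Order the vertices as 0 < 1 < 2 < 3 < 4. Listing each simplex with vertices in this order, K has dimension 2 with simplices:

  0-simplices (5): [0], [1], [2], [3], [4]
  1-simplices (10): [0,1], [0,2], [0,3], [0,4], [1,2], [1,3], [1,4], [2,3], [2,4], [3,4]
  2-simplices (5): [0,1,2], [0,1,3], [0,2,4], [1,3,4], [2,3,4]

giving chain groups C_0 ≅ Z^5, C_1 ≅ Z^10, C_2 ≅ Z^5.

Boundary ∂_1: C_1 → C_0 is given by ∂[p,q] = [q] − [p]. For instance
  ∂[1,4] = [4] − [1].
The 5×10 boundary matrix has rank 4 and Smith normal form diag(1,1,1,1).

The boundary map ∂_2: C_2 → C_1 maps a triangle to the signed sum of its edges. For instance
  ∂[0,2,4] = [2,4] − [0,4] + [0,2],
  ∂[0,1,2] = [1,2] − [0,2] + [0,1].
The 10×5 boundary matrix has rank 5 and Smith normal form diag(1,1,1,1,1).

From H_k ≅ ker(∂_k) / im(∂_{k+1}) we obtain:

  H_0: rank C_0 − rank ∂_1 = 5 − 4 = 1, and the invariant factors of ∂_1 are all 1, so H_0 ≅ Z.
  H_1: rank ker ∂_1 − rank ∂_2 = (10 − 4) − 5 = 1, and the invariant factors of ∂_2 are all 1, so H_1 ≅ Z.
  H_2: rank ker ∂_2 − rank ∂_3 = (5 − 5) − 0 = 0, and there is no ∂_3, so H_2 ≅ 0.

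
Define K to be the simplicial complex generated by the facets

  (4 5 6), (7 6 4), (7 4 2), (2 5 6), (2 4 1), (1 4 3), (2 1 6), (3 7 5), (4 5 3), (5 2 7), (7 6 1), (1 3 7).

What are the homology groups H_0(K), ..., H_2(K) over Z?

H_0 = Z,  H_1 = Z/2,  H_2 = 0.

Order the vertices as 1 < 2 < 3 < 4 < 5 < 6 < 7. Listing each simplex with vertices in this order, K has dimension 2 with simplices:

  0-simplices (7): [1], [2], [3], [4], [5], [6], [7]
  1-simplices (18): [1,2], [1,3], [1,4], [1,6], [1,7], [2,4], [2,5], [2,6], [2,7], [3,4], [3,5], [3,7], [4,5], [4,6], [4,7], [5,6], [5,7], [6,7]
  2-simplices (12): [1,2,4], [1,2,6], [1,3,4], [1,3,7], [1,6,7], [2,4,7], [2,5,6], [2,5,7], [3,4,5], [3,5,7], [4,5,6], [4,6,7]

so the chain groups are C_0 ≅ Z^7, C_1 ≅ Z^18, C_2 ≅ Z^12.

The boundary map ∂_1: C_1 → C_0 sends each edge [p,q] (with p < q) to q − p.
The resulting 7×18 matrix has rank 6, and its Smith normal form has invariant factors (1,1,1,1,1,1).

∂_2: C_2 → C_1 acts by ∂[p,q,r] = [q,r] − [p,r] + [p,q]. For instance
  ∂[2,4,7] = [4,7] − [2,7] + [2,4],
  ∂[2,5,6] = [5,6] − [2,6] + [2,5].
As a 18×12 matrix over Z this has rank 12, with invariant factors (1,1,1,1,1,1,1,1,1,1,1,2).

From H_k ≅ ker(∂_k) / im(∂_{k+1}) we obtain:

  H_0: rank C_0 − rank ∂_1 = 7 − 6 = 1, and the invariant factors of ∂_1 are all 1, so H_0 ≅ Z.
  H_1: rank ker ∂_1 − rank ∂_2 = (18 − 6) − 12 = 0, and ∂_2 has invariant factor 2 > 1, so H_1 ≅ Z/2.
  H_2: rank ker ∂_2 − rank ∂_3 = (12 − 12) − 0 = 0, and there is no ∂_3, so H_2 ≅ 0.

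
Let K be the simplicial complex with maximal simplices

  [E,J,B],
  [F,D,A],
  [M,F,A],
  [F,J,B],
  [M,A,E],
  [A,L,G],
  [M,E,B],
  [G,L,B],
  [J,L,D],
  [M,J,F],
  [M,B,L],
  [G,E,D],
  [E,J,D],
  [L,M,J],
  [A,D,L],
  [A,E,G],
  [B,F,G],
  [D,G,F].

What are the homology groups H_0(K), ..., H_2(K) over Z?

Fix the vertex order A < B < D < E < F < G < J < L < M and write every simplex with vertices in increasing order. Then dim K = 2 and the simplices of K are:

  0-simplices (9): A, B, D, E, F, G, J, L, M
  1-simplices (27): AD, AE, AF, AG, AL, AM, BE, BF, BG, BJ, BL, BM, DE, DF, DG, DJ, DL, EG, EJ, EM, FG, FJ, FM, GL, JL, JM, LM
  2-simplices (18): ADF, ADL, AEG, AEM, AFM, AGL, BEJ, BEM, BFG, BFJ, BGL, BLM, DEG, DEJ, DFG, DJL, FJM, JLM

giving chain groups C_0 ≅ Z^9, C_1 ≅ Z^27, C_2 ≅ Z^18.

Boundary ∂_1: C_1 → C_0 sends each edge [p,q] (with p < q) to q − p. For instance
  ∂AG = G − A.
The 9×27 boundary matrix has rank 8 and Smith normal form diag(1,1,1,1,1,1,1,1).

Boundary ∂_2: C_2 → C_1 acts by ∂[p,q,r] = [q,r] − [p,r] + [p,q]. For instance
  ∂AEM = EM − AM + AE,
  ∂ADF = DF − AF + AD.
As a 27×18 matrix over Z this has rank 18, with invariant factors (1,1,1,1,1,1,1,1,1,1,1,1,1,1,1,1,1,2).

From H_k ≅ ker(∂_k) / im(∂_{k+1}) we obtain:

  H_0: rank C_0 − rank ∂_1 = 9 − 8 = 1, and the invariant factors of ∂_1 are all 1, so H_0 ≅ Z.
  H_1: rank ker ∂_1 − rank ∂_2 = (27 − 8) − 18 = 1, and ∂_2 has invariant factor 2 > 1, so H_1 ≅ Z ⊕ Z/2.
  H_2: rank ker ∂_2 − rank ∂_3 = (18 − 18) − 0 = 0, and there is no ∂_3, so H_2 ≅ 0.

H_0 ≅ Z,  H_1 ≅ Z ⊕ Z/2,  H_2 = 0.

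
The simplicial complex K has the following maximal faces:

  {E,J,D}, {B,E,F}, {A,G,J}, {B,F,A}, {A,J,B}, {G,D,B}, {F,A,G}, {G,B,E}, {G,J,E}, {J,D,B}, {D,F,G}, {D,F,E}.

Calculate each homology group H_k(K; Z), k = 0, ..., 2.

H_0 ≅ Z,  H_1 ≅ Z/2,  H_2 = 0.

Take the total order A < B < D < E < F < G < J on the vertex set. Then K (dimension 2) consists of the simplices:

  0-simplices (7): A, B, D, E, F, G, J
  1-simplices (18): AB, AF, AG, AJ, BD, BE, BF, BG, BJ, DE, DF, DG, DJ, EF, EG, EJ, FG, GJ
  2-simplices (12): ABF, ABJ, AFG, AGJ, BDG, BDJ, BEF, BEG, DEF, DEJ, DFG, EGJ

Hence C_0 ≅ Z^7, C_1 ≅ Z^18, C_2 ≅ Z^12.

∂_1: C_1 → C_0 maps an edge to its endpoints' difference, ∂[p,q] = q − p.
The 7×18 boundary matrix has rank 6 and Smith normal form diag(1,1,1,1,1,1).

Boundary ∂_2: C_2 → C_1 acts by ∂[p,q,r] = [q,r] − [p,r] + [p,q]. For instance
  ∂BDG = DG − BG + BD,
  ∂AGJ = GJ − AJ + AG.
The 18×12 boundary matrix has rank 12 and Smith normal form diag(1,1,1,1,1,1,1,1,1,1,1,2).

Reading off H_k = ker ∂_k / im ∂_{k+1}:

  H_0: rank C_0 − rank ∂_1 = 7 − 6 = 1, and the invariant factors of ∂_1 are all 1, so H_0 ≅ Z.
  H_1: rank ker ∂_1 − rank ∂_2 = (18 − 6) − 12 = 0, and ∂_2 has invariant factor 2 > 1, so H_1 ≅ Z/2.
  H_2: rank ker ∂_2 − rank ∂_3 = (12 − 12) − 0 = 0, and there is no ∂_3, so H_2 ≅ 0.

As a check, the Euler characteristic is 7 − 18 + 12 = 1, which agrees with 1 − 0 + 0 = 1.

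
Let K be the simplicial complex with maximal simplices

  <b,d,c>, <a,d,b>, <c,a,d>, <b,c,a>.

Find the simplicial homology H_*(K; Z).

K has 4 vertices, 6 edges, 4 triangles.
rank ∂_0 = 0, rank ∂_1 = 3 ⇒ b_0 = 4 − 0 − 3 = 1; all invariant factors of ∂_1 are 1 so no torsion. So H_0 ≅ Z.
rank ∂_1 = 3, rank ∂_2 = 3 ⇒ b_1 = 6 − 3 − 3 = 0; all invariant factors of ∂_2 are 1 so no torsion. So H_1 ≅ 0.
rank ∂_2 = 3, rank ∂_3 = 0 ⇒ b_2 = 4 − 3 − 0 = 1. So H_2 ≅ Z.

H_0 ≅ Z,  H_1 = 0,  H_2 ≅ Z.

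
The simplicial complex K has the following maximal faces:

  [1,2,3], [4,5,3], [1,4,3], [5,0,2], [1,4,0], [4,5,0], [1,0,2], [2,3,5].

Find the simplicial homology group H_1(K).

H_1 ≅ 0.

Take the total order 0 < 1 < 2 < 3 < 4 < 5 on the vertex set. Then K (dimension 2) consists of the simplices:

  0-simplices (6): [0], [1], [2], [3], [4], [5]
  1-simplices (12): [0,1], [0,2], [0,4], [0,5], [1,2], [1,3], [1,4], [2,3], [2,5], [3,4], [3,5], [4,5]
  2-simplices (8): [0,1,2], [0,1,4], [0,2,5], [0,4,5], [1,2,3], [1,3,4], [2,3,5], [3,4,5]

Hence C_0 ≅ Z^6, C_1 ≅ Z^12, C_2 ≅ Z^8.

The boundary map ∂_1: C_1 → C_0 maps an edge to its endpoints' difference, ∂[p,q] = q − p. For instance
  ∂[2,3] = [3] − [2].
As a 6×12 matrix over Z this has rank 5, with invariant factors (1,1,1,1,1).

The boundary map ∂_2: C_2 → C_1 sends each 2-simplex [p,q,r] to [q,r] − [p,r] + [p,q]. For instance
  ∂[0,1,4] = [1,4] − [0,4] + [0,1],
  ∂[1,2,3] = [2,3] − [1,3] + [1,2].
The resulting 12×8 matrix has rank 7, and its Smith normal form has invariant factors (1,1,1,1,1,1,1).

Computing H_k = (kernel of ∂_k) / (image of ∂_{k+1}):

  H_1: rank ker ∂_1 − rank ∂_2 = (12 − 5) − 7 = 0, and the invariant factors of ∂_2 are all 1, so H_1 ≅ 0.

(K is a triangulation of the 2-sphere S^2.)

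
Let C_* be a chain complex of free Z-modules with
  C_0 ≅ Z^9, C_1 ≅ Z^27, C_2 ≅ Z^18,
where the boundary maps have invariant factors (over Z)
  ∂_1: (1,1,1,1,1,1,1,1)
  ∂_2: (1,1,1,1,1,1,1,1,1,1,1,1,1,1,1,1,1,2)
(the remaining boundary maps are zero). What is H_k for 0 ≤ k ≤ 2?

H_0 = Z,  H_1 = Z ⊕ Z/2Z,  H_2 = 0.

H_0: b_0 = 9 − 0 − 8 = 1; torsion from ∂_1 factors > 1: none. So H_0 = Z.
H_1: b_1 = 27 − 8 − 18 = 1; torsion from ∂_2 factors > 1: [2]. So H_1 = Z ⊕ Z/2Z.
H_2: b_2 = 18 − 18 − 0 = 0; torsion from ∂_3 factors > 1: none. So H_2 = 0.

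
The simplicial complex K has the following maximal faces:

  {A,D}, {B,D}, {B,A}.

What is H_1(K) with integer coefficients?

H_1 = Z.

Order the vertices as A < B < D. Listing each simplex with vertices in this order, K has dimension 1 with simplices:

  0-simplices (3): A, B, D
  1-simplices (3): AB, AD, BD

so the chain groups are C_0 ≅ Z^3, C_1 ≅ Z^3.

Boundary ∂_1: C_1 → C_0 sends each edge [p,q] (with p < q) to q − p.
This gives a 3×3 integer matrix of rank 2; reducing to Smith normal form yields diagonal entries (1,1).

From H_k ≅ ker(∂_k) / im(∂_{k+1}) we obtain:

  H_1: rank ker ∂_1 − rank ∂_2 = (3 − 2) − 0 = 1, and there is no ∂_2, so H_1 ≅ Z.

(K is a triangulation of the circle S^1.)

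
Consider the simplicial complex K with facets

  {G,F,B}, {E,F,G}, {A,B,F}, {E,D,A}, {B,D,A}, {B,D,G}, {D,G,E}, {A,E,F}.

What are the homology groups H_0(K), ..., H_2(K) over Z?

Fix the vertex order A < B < D < E < F < G and write every simplex with vertices in increasing order. Then dim K = 2 and the simplices of K are:

  0-simplices (6): A, B, D, E, F, G
  1-simplices (12): AB, AD, AE, AF, BD, BF, BG, DE, DG, EF, EG, FG
  2-simplices (8): ABD, ABF, ADE, AEF, BDG, BFG, DEG, EFG

so the chain groups are C_0 ≅ Z^6, C_1 ≅ Z^12, C_2 ≅ Z^8.

Boundary ∂_1: C_1 → C_0 sends each edge [p,q] (with p < q) to q − p. For instance
  ∂DG = G − D.
This gives a 6×12 integer matrix of rank 5; reducing to Smith normal form yields diagonal entries (1,1,1,1,1).

Boundary ∂_2: C_2 → C_1 acts by ∂[p,q,r] = [q,r] − [p,r] + [p,q]. For instance
  ∂BDG = DG − BG + BD,
  ∂ADE = DE − AE + AD.
The 12×8 boundary matrix has rank 7 and Smith normal form diag(1,1,1,1,1,1,1).

Computing H_k = (kernel of ∂_k) / (image of ∂_{k+1}):

  H_0: rank C_0 − rank ∂_1 = 6 − 5 = 1, and the invariant factors of ∂_1 are all 1, so H_0 = Z.
  H_1: rank ker ∂_1 − rank ∂_2 = (12 − 5) − 7 = 0, and the invariant factors of ∂_2 are all 1, so H_1 = 0.
  H_2: rank ker ∂_2 − rank ∂_3 = (8 − 7) − 0 = 1, and there is no ∂_3, so H_2 = Z.

(K is a triangulation of the 2-sphere S^2.)

H_0 ≅ Z,  H_1 = 0,  H_2 ≅ Z.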